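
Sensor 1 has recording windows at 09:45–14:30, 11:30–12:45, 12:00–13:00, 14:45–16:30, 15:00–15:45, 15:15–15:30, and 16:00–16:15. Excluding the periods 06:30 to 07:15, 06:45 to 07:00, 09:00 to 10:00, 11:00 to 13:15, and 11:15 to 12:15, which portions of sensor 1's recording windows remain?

Merge the first list: 09:45-14:30, 14:45-16:30.
Merge the second list: 06:30-07:15, 09:00-10:00, 11:00-13:15.
09:45-14:30 minus B → 10:00-11:00, 13:15-14:30.
14:45-16:30: no B overlap → unchanged.

10:00-11:00, 13:15-14:30, 14:45-16:30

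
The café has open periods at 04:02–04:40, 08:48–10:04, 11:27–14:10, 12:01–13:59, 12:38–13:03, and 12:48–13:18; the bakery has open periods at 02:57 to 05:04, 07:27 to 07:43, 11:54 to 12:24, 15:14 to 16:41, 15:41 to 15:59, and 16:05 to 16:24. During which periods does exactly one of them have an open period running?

A, merged: 04:02–04:40, 08:48–10:04, 11:27–14:10.
B, merged: 02:57–05:04, 07:27–07:43, 11:54–12:24, 15:14–16:41.
Only in the first: 08:48–10:04, 11:27–11:54, 12:24–14:10.
Only in the second: 02:57–04:02, 04:40–05:04, 07:27–07:43, 15:14–16:41.
Together these are the periods covered by exactly one.

02:57–04:02, 04:40–05:04, 07:27–07:43, 08:48–10:04, 11:27–11:54, 12:24–14:10, 15:14–16:41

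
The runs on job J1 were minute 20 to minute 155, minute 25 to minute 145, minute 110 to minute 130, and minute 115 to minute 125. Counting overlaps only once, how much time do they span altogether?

Merged: minute 20 to minute 155.
Length: 135 minutes.

135 minutes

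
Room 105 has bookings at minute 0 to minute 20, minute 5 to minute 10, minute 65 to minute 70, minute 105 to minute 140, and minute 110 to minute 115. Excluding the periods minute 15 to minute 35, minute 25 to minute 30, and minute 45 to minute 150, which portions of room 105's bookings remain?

A, merged: minute 0 to minute 20, minute 65 to minute 70, minute 105 to minute 140.
B, merged: minute 15 to minute 35, minute 45 to minute 150.
minute 0 to minute 20 \ B = minute 0 to minute 15.
minute 65 to minute 70: entirely removed.
minute 105 to minute 140: entirely removed.

minute 0 to minute 15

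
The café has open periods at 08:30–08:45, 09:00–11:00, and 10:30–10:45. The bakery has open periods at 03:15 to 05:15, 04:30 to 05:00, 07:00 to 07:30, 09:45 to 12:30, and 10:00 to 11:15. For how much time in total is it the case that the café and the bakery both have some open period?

First set merges to 08:30–08:45, 09:00–11:00.
Second set merges to 03:15–05:15, 07:00–07:30, 09:45–12:30.
A ∩ B = 09:45–11:00.
Total: 1 h 15 min.

1 h 15 min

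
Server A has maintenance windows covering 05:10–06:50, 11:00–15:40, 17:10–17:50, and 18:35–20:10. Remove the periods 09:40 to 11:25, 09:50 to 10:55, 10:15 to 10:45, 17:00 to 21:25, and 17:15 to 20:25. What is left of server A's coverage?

Second set merges to 09:40–11:25, 17:00–21:25.
05:10–06:50: nothing removed.
11:00–15:40 \ B = 11:25–15:40.
17:10–17:50: entirely removed.
18:35–20:10: entirely removed.

05:10–06:50, 11:25–15:40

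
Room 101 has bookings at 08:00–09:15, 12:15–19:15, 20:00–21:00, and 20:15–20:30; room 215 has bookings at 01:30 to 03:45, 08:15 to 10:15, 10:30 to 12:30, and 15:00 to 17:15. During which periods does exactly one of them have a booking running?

First set merges to 08:00–09:15, 12:15–19:15, 20:00–21:00.
A \ B = 08:00–08:15, 12:30–15:00, 17:15–19:15, 20:00–21:00.
B \ A = 01:30–03:45, 09:15–10:15, 10:30–12:15.
Union of the two gives the symmetric difference.

01:30–03:45, 08:00–08:15, 09:15–10:15, 10:30–12:15, 12:30–15:00, 17:15–19:15, 20:00–21:00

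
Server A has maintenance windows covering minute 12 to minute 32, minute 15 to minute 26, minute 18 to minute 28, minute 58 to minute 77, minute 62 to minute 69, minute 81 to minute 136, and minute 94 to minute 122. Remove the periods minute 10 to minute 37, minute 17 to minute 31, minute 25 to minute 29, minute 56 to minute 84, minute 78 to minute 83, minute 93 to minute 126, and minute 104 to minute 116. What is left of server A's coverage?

minute 84 to minute 93, minute 126 to minute 136

First set merges to minute 12 to minute 32, minute 58 to minute 77, minute 81 to minute 136.
Second set merges to minute 10 to minute 37, minute 56 to minute 84, minute 93 to minute 126.
minute 12 to minute 32: fully covered by B → removed.
minute 58 to minute 77: fully covered by B → removed.
minute 81 to minute 136 minus B → minute 84 to minute 93, minute 126 to minute 136.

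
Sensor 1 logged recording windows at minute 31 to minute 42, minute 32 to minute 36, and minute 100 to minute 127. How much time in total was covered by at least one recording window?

Merged: minute 31 to minute 42, minute 100 to minute 127.
Lengths: 11 minutes + 27 minutes = 38 minutes.

38 minutes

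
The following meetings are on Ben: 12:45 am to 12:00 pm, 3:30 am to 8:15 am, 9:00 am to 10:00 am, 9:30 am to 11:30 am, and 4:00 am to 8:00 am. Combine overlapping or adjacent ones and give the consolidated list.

12:45 am-12:00 pm

Sort by start: 12:45 am-12:00 pm, 3:30 am-8:15 am, 4:00 am-8:00 am, 9:00 am-10:00 am, 9:30 am-11:30 am.
3:30 am-8:15 am overlaps/touches 12:45 am-12:00 pm → extend to 12:45 am-12:00 pm.
4:00 am-8:00 am overlaps/touches 12:45 am-12:00 pm → extend to 12:45 am-12:00 pm.
9:00 am-10:00 am overlaps/touches 12:45 am-12:00 pm → extend to 12:45 am-12:00 pm.
9:30 am-11:30 am overlaps/touches 12:45 am-12:00 pm → extend to 12:45 am-12:00 pm.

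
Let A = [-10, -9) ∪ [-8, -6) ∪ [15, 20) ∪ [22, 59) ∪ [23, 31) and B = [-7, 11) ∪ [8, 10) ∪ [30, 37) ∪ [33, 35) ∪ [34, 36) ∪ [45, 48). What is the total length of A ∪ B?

A, merged: [-10, -9), [-8, -6), [15, 20), [22, 59).
B, merged: [-7, 11), [30, 37), [45, 48).
A ∪ B = [-10, -9), [-8, 11), [15, 20), [22, 59).
Total: 1 + 19 + 5 + 37 = 62.

62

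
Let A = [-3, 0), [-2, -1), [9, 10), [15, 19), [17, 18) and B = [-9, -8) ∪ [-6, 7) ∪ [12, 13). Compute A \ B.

[9, 10) ∪ [15, 19)

First set merges to [-3, 0), [9, 10), [15, 19).
[-3, 0): entirely removed.
[9, 10): nothing removed.
[15, 19): nothing removed.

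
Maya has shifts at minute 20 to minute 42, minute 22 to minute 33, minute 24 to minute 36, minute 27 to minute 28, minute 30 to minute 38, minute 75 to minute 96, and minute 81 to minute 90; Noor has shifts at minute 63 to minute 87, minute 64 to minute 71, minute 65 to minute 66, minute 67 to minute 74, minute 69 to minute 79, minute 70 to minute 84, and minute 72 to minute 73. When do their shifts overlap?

A, merged: minute 20 to minute 42, minute 75 to minute 96.
B, merged: minute 63 to minute 87.
minute 20 to minute 42 falls entirely outside B.
minute 75 to minute 96 overlaps B on minute 75 to minute 87.

minute 75 to minute 87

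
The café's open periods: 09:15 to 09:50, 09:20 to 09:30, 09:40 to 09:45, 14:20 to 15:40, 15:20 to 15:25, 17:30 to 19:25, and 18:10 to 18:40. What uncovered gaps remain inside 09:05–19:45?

09:05–09:15, 09:50–14:20, 15:40–17:30, 19:25–19:45

Covered (merged): 09:15–09:50, 14:20–15:40, 17:30–19:25.
Uncovered inside 09:05–19:45: 09:05–09:15, 09:50–14:20, 15:40–17:30, 19:25–19:45.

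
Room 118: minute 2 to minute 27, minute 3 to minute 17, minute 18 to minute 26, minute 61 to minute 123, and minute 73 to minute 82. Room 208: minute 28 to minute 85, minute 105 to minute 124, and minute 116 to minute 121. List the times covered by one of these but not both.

A, merged: minute 2 to minute 27, minute 61 to minute 123.
B, merged: minute 28 to minute 85, minute 105 to minute 124.
Only in the first: minute 2 to minute 27, minute 85 to minute 105.
Only in the second: minute 28 to minute 61, minute 123 to minute 124.
Together these are the periods covered by exactly one.

minute 2 to minute 27, minute 28 to minute 61, minute 85 to minute 105, minute 123 to minute 124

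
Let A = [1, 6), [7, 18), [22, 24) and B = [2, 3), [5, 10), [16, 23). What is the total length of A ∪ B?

A ∪ B = [1, 24).
Total: 23.

23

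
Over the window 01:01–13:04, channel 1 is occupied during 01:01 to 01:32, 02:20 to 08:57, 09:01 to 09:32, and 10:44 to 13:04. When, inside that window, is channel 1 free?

01:32–02:20, 08:57–09:01, 09:32–10:44

The merged coverage is 01:01–01:32, 02:20–08:57, 09:01–09:32, 10:44–13:04.
Gaps within 01:01–13:04: 01:32–02:20, 08:57–09:01, 09:32–10:44.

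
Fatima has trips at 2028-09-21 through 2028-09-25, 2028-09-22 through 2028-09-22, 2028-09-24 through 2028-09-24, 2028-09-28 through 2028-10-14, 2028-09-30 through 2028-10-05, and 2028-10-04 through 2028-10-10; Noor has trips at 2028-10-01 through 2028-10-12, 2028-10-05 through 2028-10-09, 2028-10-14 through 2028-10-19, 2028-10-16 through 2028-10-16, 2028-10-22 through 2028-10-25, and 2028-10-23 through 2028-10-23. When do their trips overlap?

A, merged: 2028-09-21 through 2028-09-25, 2028-09-28 through 2028-10-14.
B, merged: 2028-10-01 through 2028-10-12, 2028-10-14 through 2028-10-19, 2028-10-22 through 2028-10-25.
2028-09-21 through 2028-09-25 meets no B interval.
2028-09-28 through 2028-10-14 ∩ B → 2028-10-01 through 2028-10-12, 2028-10-14 through 2028-10-14.

2028-10-01 through 2028-10-12, 2028-10-14 through 2028-10-14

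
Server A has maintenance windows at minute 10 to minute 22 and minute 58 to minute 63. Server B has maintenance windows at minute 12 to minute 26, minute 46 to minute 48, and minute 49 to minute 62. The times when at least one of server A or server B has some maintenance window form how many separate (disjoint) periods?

A ∪ B = minute 10 to minute 26, minute 46 to minute 48, minute 49 to minute 63.
That is 3 disjoint pieces.

3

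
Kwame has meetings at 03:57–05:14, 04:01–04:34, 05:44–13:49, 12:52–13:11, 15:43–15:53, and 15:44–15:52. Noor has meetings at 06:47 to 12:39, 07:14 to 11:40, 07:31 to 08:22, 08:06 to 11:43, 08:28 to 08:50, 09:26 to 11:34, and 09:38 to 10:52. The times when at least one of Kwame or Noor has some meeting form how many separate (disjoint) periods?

First set merges to 03:57-05:14, 05:44-13:49, 15:43-15:53.
Second set merges to 06:47-12:39.
A ∪ B = 03:57-05:14, 05:44-13:49, 15:43-15:53.
That is 3 disjoint pieces.

3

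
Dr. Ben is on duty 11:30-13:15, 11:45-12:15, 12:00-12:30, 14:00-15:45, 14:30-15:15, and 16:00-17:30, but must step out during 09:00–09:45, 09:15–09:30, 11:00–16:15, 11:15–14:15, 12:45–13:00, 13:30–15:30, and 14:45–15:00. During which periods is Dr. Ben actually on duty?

16:15-17:30

A, merged: 11:30-13:15, 14:00-15:45, 16:00-17:30.
B, merged: 09:00-09:45, 11:00-16:15.
11:30-13:15 lies entirely inside B → drops out.
14:00-15:45 lies entirely inside B → drops out.
16:00-17:30 with B removed leaves 16:15-17:30.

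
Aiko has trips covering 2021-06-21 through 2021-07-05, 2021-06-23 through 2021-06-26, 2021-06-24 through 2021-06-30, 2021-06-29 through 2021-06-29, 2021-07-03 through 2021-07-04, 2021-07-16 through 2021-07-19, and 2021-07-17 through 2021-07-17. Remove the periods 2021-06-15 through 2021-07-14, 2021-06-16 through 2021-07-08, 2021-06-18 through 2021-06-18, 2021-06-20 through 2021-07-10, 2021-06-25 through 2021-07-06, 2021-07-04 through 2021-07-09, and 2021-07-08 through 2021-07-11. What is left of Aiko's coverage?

2021-07-16 through 2021-07-19

Merge the first list: 2021-06-21 through 2021-07-05, 2021-07-16 through 2021-07-19.
Merge the second list: 2021-06-15 through 2021-07-14.
2021-06-21 through 2021-07-05: entirely removed.
2021-07-16 through 2021-07-19: nothing removed.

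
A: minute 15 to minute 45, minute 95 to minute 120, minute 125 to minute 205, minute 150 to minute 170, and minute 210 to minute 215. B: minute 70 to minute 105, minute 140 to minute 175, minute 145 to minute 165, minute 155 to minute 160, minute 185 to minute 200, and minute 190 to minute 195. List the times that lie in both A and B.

A, merged: minute 15 to minute 45, minute 95 to minute 120, minute 125 to minute 205, minute 210 to minute 215.
B, merged: minute 70 to minute 105, minute 140 to minute 175, minute 185 to minute 200.
minute 15 to minute 45: no overlap with the second set.
minute 95 to minute 120 meets the second set on minute 95 to minute 105.
minute 125 to minute 205 meets the second set on minute 140 to minute 175, minute 185 to minute 200.
minute 210 to minute 215: no overlap with the second set.

minute 95 to minute 105, minute 140 to minute 175, minute 185 to minute 200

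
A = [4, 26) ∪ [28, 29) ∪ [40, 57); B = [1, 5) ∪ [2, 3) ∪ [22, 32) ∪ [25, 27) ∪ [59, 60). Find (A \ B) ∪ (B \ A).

Merge the second list: [1, 5), [22, 32), [59, 60).
A \ B = [5, 22), [40, 57).
B \ A = [1, 4), [26, 28), [29, 32), [59, 60).
Union of the two gives the symmetric difference.

[1, 4) ∪ [5, 22) ∪ [26, 28) ∪ [29, 32) ∪ [40, 57) ∪ [59, 60)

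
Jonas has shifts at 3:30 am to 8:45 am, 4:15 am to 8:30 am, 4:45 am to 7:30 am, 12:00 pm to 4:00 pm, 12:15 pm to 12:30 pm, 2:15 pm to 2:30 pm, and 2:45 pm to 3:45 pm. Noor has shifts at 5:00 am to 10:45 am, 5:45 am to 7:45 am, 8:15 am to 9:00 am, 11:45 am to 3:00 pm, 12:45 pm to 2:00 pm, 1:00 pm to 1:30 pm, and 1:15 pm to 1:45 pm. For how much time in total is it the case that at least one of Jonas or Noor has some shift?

Merge the first list: 3:30 am–8:45 am, 12:00 pm–4:00 pm.
Merge the second list: 5:00 am–10:45 am, 11:45 am–3:00 pm.
A ∪ B = 3:30 am–10:45 am, 11:45 am–4:00 pm.
Total: 7 h 15 min + 4 h 15 min = 11 h 30 min.

11 h 30 min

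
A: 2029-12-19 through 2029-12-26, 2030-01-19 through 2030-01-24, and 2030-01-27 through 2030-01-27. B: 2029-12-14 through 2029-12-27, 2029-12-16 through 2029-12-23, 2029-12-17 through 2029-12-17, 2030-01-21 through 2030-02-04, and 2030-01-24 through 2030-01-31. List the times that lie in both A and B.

2029-12-19 through 2029-12-26, 2030-01-21 through 2030-01-24, 2030-01-27 through 2030-01-27

Second set merges to 2029-12-14 through 2029-12-27, 2030-01-21 through 2030-02-04.
2029-12-19 through 2029-12-26 ∩ B → 2029-12-19 through 2029-12-26.
2030-01-19 through 2030-01-24 ∩ B → 2030-01-21 through 2030-01-24.
2030-01-27 through 2030-01-27 ∩ B → 2030-01-27 through 2030-01-27.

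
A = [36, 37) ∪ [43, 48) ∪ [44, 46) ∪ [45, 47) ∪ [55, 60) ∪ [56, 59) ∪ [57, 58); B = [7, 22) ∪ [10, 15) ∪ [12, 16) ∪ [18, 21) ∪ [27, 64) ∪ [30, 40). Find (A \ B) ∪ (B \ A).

[7, 22) ∪ [27, 36) ∪ [37, 43) ∪ [48, 55) ∪ [60, 64)

First set merges to [36, 37), [43, 48), [55, 60).
Second set merges to [7, 22), [27, 64).
Only in the first: none.
Only in the second: [7, 22), [27, 36), [37, 43), [48, 55), [60, 64).
Together these are the periods covered by exactly one.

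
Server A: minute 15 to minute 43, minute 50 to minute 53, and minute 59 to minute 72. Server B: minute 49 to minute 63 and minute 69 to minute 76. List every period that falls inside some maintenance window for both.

minute 15 to minute 43 falls entirely outside B.
minute 50 to minute 53 overlaps B on minute 50 to minute 53.
minute 59 to minute 72 overlaps B on minute 59 to minute 63, minute 69 to minute 72.

minute 50 to minute 53, minute 59 to minute 63, minute 69 to minute 72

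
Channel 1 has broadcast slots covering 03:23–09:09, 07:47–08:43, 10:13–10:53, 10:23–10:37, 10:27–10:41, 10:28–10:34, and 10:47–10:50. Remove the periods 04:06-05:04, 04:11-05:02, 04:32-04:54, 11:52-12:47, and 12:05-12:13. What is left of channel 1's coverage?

A, merged: 03:23–09:09, 10:13–10:53.
B, merged: 04:06–05:04, 11:52–12:47.
03:23–09:09 with B removed leaves 03:23–04:06, 05:04–09:09.
10:13–10:53 is untouched.

03:23–04:06, 05:04–09:09, 10:13–10:53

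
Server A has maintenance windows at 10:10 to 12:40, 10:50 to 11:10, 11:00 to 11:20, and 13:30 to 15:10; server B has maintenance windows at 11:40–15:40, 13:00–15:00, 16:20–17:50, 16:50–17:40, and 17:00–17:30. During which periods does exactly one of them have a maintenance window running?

First set merges to 10:10–12:40, 13:30–15:10.
Second set merges to 11:40–15:40, 16:20–17:50.
A \ B = 10:10–11:40.
B \ A = 12:40–13:30, 15:10–15:40, 16:20–17:50.
Union of the two gives the symmetric difference.

10:10–11:40, 12:40–13:30, 15:10–15:40, 16:20–17:50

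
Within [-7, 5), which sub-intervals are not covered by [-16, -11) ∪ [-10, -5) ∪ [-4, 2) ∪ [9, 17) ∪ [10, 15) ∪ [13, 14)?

[-5, -4) ∪ [2, 5)

After merging, the occupied span is [-16, -11), [-10, -5), [-4, 2), [9, 17).
Gaps within [-7, 5): [-5, -4), [2, 5).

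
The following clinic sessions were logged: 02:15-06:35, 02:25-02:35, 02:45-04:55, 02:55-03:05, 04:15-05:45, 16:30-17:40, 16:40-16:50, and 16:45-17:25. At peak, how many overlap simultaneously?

Sweep endpoints in order; track running count of active intervals.
Peak of 3 reached at 02:55.

3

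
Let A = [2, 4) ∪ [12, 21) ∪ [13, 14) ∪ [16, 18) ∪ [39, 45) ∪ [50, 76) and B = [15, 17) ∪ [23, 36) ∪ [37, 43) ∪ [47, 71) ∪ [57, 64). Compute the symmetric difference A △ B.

[2, 4) ∪ [12, 15) ∪ [17, 21) ∪ [23, 36) ∪ [37, 39) ∪ [43, 45) ∪ [47, 50) ∪ [71, 76)

A, merged: [2, 4), [12, 21), [39, 45), [50, 76).
B, merged: [15, 17), [23, 36), [37, 43), [47, 71).
Only in the first: [2, 4), [12, 15), [17, 21), [43, 45), [71, 76).
Only in the second: [23, 36), [37, 39), [47, 50).
Together these are the periods covered by exactly one.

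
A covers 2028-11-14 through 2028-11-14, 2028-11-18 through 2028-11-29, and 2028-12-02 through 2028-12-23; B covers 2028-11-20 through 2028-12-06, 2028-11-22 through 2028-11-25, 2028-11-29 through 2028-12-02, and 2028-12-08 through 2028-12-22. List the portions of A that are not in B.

B, merged: 2028-11-20 through 2028-12-06, 2028-12-08 through 2028-12-22.
2028-11-14 through 2028-11-14: no B overlap → unchanged.
2028-11-18 through 2028-11-29 minus B → 2028-11-18 through 2028-11-19.
2028-12-02 through 2028-12-23 minus B → 2028-12-07 through 2028-12-07, 2028-12-23 through 2028-12-23.

2028-11-14 through 2028-11-14, 2028-11-18 through 2028-11-19, 2028-12-07 through 2028-12-07, 2028-12-23 through 2028-12-23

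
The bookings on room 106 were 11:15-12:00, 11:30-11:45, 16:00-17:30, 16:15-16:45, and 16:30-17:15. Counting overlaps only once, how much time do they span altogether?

Merged: 11:15-12:00, 16:00-17:30.
Lengths: 45 min + 1 h 30 min = 2 h 15 min.

2 h 15 min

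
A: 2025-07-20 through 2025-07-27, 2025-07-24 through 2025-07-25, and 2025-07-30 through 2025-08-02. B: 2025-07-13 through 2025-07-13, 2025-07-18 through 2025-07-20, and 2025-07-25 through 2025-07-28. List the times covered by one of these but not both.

2025-07-13 through 2025-07-13, 2025-07-18 through 2025-07-19, 2025-07-21 through 2025-07-24, 2025-07-28 through 2025-07-28, 2025-07-30 through 2025-08-02

Merge the first list: 2025-07-20 through 2025-07-27, 2025-07-30 through 2025-08-02.
Only in the first: 2025-07-21 through 2025-07-24, 2025-07-30 through 2025-08-02.
Only in the second: 2025-07-13 through 2025-07-13, 2025-07-18 through 2025-07-19, 2025-07-28 through 2025-07-28.
Together these are the periods covered by exactly one.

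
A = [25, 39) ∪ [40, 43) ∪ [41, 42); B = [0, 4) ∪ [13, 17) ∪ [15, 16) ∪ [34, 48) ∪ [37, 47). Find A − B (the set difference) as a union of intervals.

[25, 34)

First set merges to [25, 39), [40, 43).
Second set merges to [0, 4), [13, 17), [34, 48).
[25, 39) \ B = [25, 34).
[40, 43): entirely removed.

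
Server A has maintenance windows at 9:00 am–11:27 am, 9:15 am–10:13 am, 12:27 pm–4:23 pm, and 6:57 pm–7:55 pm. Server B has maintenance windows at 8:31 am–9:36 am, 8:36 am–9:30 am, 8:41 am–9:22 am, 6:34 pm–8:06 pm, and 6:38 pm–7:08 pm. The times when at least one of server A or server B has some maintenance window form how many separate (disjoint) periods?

3

First set merges to 9:00 am–11:27 am, 12:27 pm–4:23 pm, 6:57 pm–7:55 pm.
Second set merges to 8:31 am–9:36 am, 6:34 pm–8:06 pm.
A ∪ B = 8:31 am–11:27 am, 12:27 pm–4:23 pm, 6:34 pm–8:06 pm.
That is 3 disjoint pieces.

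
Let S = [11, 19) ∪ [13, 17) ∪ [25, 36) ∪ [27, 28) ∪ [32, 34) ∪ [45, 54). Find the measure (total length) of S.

Merged: [11, 19), [25, 36), [45, 54).
Lengths: 8 + 11 + 9 = 28.

28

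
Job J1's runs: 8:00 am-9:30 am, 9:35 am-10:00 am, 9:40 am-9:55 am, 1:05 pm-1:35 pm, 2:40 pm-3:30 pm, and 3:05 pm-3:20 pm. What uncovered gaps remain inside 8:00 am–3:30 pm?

9:30 am–9:35 am, 10:00 am–1:05 pm, 1:35 pm–2:40 pm

Covered (merged): 8:00 am–9:30 am, 9:35 am–10:00 am, 1:05 pm–1:35 pm, 2:40 pm–3:30 pm.
Uncovered inside 8:00 am–3:30 pm: 9:30 am–9:35 am, 10:00 am–1:05 pm, 1:35 pm–2:40 pm.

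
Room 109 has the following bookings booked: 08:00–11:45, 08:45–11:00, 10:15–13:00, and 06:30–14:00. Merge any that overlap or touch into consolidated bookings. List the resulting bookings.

Sort by start: 06:30–14:00, 08:00–11:45, 08:45–11:00, 10:15–13:00.
08:00–11:45 overlaps/touches 06:30–14:00 → extend to 06:30–14:00.
08:45–11:00 overlaps/touches 06:30–14:00 → extend to 06:30–14:00.
10:15–13:00 overlaps/touches 06:30–14:00 → extend to 06:30–14:00.

06:30–14:00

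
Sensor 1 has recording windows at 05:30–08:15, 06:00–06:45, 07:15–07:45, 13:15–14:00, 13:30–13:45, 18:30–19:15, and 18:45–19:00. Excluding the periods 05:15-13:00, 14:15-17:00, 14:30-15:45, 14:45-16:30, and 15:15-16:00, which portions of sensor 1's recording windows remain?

Merge the first list: 05:30-08:15, 13:15-14:00, 18:30-19:15.
Merge the second list: 05:15-13:00, 14:15-17:00.
05:30-08:15: fully covered by B → removed.
13:15-14:00: no B overlap → unchanged.
18:30-19:15: no B overlap → unchanged.

13:15-14:00, 18:30-19:15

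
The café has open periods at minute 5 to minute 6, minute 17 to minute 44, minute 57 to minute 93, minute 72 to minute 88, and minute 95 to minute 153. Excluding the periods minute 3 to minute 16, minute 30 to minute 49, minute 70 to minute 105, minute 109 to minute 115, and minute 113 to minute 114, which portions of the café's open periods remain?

Merge the first list: minute 5 to minute 6, minute 17 to minute 44, minute 57 to minute 93, minute 95 to minute 153.
Merge the second list: minute 3 to minute 16, minute 30 to minute 49, minute 70 to minute 105, minute 109 to minute 115.
minute 5 to minute 6: fully covered by B → removed.
minute 17 to minute 44 minus B → minute 17 to minute 30.
minute 57 to minute 93 minus B → minute 57 to minute 70.
minute 95 to minute 153 minus B → minute 105 to minute 109, minute 115 to minute 153.

minute 17 to minute 30, minute 57 to minute 70, minute 105 to minute 109, minute 115 to minute 153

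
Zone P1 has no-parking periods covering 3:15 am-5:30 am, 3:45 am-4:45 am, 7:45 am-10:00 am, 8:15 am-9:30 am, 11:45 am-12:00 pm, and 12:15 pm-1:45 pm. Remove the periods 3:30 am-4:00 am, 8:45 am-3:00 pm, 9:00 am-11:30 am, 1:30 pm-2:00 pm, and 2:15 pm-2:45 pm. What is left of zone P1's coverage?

First set merges to 3:15 am-5:30 am, 7:45 am-10:00 am, 11:45 am-12:00 pm, 12:15 pm-1:45 pm.
Second set merges to 3:30 am-4:00 am, 8:45 am-3:00 pm.
3:15 am-5:30 am with B removed leaves 3:15 am-3:30 am, 4:00 am-5:30 am.
7:45 am-10:00 am with B removed leaves 7:45 am-8:45 am.
11:45 am-12:00 pm lies entirely inside B → drops out.
12:15 pm-1:45 pm lies entirely inside B → drops out.

3:15 am-3:30 am, 4:00 am-5:30 am, 7:45 am-8:45 am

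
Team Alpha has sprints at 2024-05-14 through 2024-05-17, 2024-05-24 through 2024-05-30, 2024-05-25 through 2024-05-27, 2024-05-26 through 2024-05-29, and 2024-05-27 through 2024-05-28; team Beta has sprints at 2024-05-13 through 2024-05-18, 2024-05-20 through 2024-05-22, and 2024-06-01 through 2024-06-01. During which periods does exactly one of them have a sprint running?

First set merges to 2024-05-14 through 2024-05-17, 2024-05-24 through 2024-05-30.
A but not B: 2024-05-24 through 2024-05-30.
B but not A: 2024-05-13 through 2024-05-13, 2024-05-18 through 2024-05-18, 2024-05-20 through 2024-05-22, 2024-06-01 through 2024-06-01.
Combining gives A △ B.

2024-05-13 through 2024-05-13, 2024-05-18 through 2024-05-18, 2024-05-20 through 2024-05-22, 2024-05-24 through 2024-05-30, 2024-06-01 through 2024-06-01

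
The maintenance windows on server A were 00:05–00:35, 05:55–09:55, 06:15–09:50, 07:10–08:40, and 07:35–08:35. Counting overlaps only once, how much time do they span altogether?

Merged: 00:05–00:35, 05:55–09:55.
Lengths: 30 min + 4 h = 4 h 30 min.

4 h 30 min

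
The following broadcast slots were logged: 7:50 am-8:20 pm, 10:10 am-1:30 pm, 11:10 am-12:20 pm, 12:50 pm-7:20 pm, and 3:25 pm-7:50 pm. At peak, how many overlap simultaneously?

3

Walk the sorted start/end points keeping a running depth.
The depth first hits 3 at 11:10 am.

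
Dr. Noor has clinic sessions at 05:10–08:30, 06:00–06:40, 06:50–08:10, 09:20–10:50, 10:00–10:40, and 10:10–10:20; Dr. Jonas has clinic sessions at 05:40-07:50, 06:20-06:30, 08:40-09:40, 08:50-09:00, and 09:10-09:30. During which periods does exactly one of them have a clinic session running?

Merge the first list: 05:10–08:30, 09:20–10:50.
Merge the second list: 05:40–07:50, 08:40–09:40.
A but not B: 05:10–05:40, 07:50–08:30, 09:40–10:50.
B but not A: 08:40–09:20.
Combining gives A △ B.

05:10–05:40, 07:50–08:30, 08:40–09:20, 09:40–10:50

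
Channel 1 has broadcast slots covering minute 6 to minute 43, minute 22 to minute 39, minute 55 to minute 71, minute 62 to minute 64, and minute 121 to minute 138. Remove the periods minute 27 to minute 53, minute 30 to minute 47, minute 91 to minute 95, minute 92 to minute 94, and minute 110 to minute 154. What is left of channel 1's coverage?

A, merged: minute 6 to minute 43, minute 55 to minute 71, minute 121 to minute 138.
B, merged: minute 27 to minute 53, minute 91 to minute 95, minute 110 to minute 154.
minute 6 to minute 43 minus B → minute 6 to minute 27.
minute 55 to minute 71: no B overlap → unchanged.
minute 121 to minute 138: fully covered by B → removed.

minute 6 to minute 27, minute 55 to minute 71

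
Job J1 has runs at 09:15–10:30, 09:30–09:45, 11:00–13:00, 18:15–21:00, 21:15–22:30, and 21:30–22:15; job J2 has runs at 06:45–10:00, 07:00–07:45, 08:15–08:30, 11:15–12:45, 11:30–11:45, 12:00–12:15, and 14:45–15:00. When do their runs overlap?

09:15–10:00, 11:15–12:45

Merge the first list: 09:15–10:30, 11:00–13:00, 18:15–21:00, 21:15–22:30.
Merge the second list: 06:45–10:00, 11:15–12:45, 14:45–15:00.
09:15–10:30 ∩ B → 09:15–10:00.
11:00–13:00 ∩ B → 11:15–12:45.
18:15–21:00 meets no B interval.
21:15–22:30 meets no B interval.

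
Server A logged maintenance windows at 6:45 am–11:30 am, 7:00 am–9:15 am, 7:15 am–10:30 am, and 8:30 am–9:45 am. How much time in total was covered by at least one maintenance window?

4 h 45 min

Merged: 6:45 am–11:30 am.
Length: 4 h 45 min.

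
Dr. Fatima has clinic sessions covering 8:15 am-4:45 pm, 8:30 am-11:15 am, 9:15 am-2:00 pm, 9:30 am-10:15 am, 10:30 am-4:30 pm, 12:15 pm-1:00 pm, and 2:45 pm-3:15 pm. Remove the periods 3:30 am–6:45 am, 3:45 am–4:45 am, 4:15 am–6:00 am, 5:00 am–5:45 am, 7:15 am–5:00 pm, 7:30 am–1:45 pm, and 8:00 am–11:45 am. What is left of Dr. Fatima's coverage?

none

A, merged: 8:15 am–4:45 pm.
B, merged: 3:30 am–6:45 am, 7:15 am–5:00 pm.
8:15 am–4:45 pm: entirely removed.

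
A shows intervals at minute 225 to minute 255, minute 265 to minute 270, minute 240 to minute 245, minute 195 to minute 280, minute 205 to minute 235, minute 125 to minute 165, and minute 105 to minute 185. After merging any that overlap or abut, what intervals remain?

minute 105 to minute 185, minute 195 to minute 280

Sort by start: minute 105 to minute 185, minute 125 to minute 165, minute 195 to minute 280, minute 205 to minute 235, minute 225 to minute 255, minute 240 to minute 245, minute 265 to minute 270.
minute 125 to minute 165 overlaps/touches minute 105 to minute 185 → extend to minute 105 to minute 185.
minute 195 to minute 280 is disjoint → start new block.
minute 205 to minute 235 overlaps/touches minute 195 to minute 280 → extend to minute 195 to minute 280.
minute 225 to minute 255 overlaps/touches minute 195 to minute 280 → extend to minute 195 to minute 280.
minute 240 to minute 245 overlaps/touches minute 195 to minute 280 → extend to minute 195 to minute 280.
minute 265 to minute 270 overlaps/touches minute 195 to minute 280 → extend to minute 195 to minute 280.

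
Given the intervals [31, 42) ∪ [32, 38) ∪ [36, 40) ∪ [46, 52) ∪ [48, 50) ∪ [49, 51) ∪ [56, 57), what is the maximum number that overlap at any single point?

Walk the sorted start/end points keeping a running depth.
The depth first hits 3 at 36.

3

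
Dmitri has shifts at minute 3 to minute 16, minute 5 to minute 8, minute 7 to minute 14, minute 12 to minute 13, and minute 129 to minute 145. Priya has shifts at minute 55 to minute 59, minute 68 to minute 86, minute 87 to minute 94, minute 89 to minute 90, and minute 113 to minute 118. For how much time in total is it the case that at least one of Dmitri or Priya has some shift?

Merge the first list: minute 3 to minute 16, minute 129 to minute 145.
Merge the second list: minute 55 to minute 59, minute 68 to minute 86, minute 87 to minute 94, minute 113 to minute 118.
A ∪ B = minute 3 to minute 16, minute 55 to minute 59, minute 68 to minute 86, minute 87 to minute 94, minute 113 to minute 118, minute 129 to minute 145.
Total: 13 minutes + 4 minutes + 18 minutes + 7 minutes + 5 minutes + 16 minutes = 63 minutes.

63 minutes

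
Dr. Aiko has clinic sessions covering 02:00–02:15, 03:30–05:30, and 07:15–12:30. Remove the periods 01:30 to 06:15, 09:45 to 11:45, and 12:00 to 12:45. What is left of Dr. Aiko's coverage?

02:00–02:15 lies entirely inside B → drops out.
03:30–05:30 lies entirely inside B → drops out.
07:15–12:30 with B removed leaves 07:15–09:45, 11:45–12:00.

07:15–09:45, 11:45–12:00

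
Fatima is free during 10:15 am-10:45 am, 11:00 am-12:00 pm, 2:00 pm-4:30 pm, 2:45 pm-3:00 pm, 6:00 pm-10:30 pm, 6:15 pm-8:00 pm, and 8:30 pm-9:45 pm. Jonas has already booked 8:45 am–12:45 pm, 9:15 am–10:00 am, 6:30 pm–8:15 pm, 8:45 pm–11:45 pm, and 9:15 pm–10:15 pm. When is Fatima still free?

2:00 pm-4:30 pm, 6:00 pm-6:30 pm, 8:15 pm-8:45 pm

Merge the first list: 10:15 am-10:45 am, 11:00 am-12:00 pm, 2:00 pm-4:30 pm, 6:00 pm-10:30 pm.
Merge the second list: 8:45 am-12:45 pm, 6:30 pm-8:15 pm, 8:45 pm-11:45 pm.
10:15 am-10:45 am lies entirely inside B → drops out.
11:00 am-12:00 pm lies entirely inside B → drops out.
2:00 pm-4:30 pm is untouched.
6:00 pm-10:30 pm with B removed leaves 6:00 pm-6:30 pm, 8:15 pm-8:45 pm.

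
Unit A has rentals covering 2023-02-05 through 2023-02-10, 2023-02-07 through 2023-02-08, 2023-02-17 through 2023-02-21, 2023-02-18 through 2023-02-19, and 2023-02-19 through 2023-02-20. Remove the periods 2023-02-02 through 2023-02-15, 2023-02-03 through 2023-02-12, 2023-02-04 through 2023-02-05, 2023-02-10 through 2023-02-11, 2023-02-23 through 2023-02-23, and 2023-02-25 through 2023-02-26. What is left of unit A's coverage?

First set merges to 2023-02-05 through 2023-02-10, 2023-02-17 through 2023-02-21.
Second set merges to 2023-02-02 through 2023-02-15, 2023-02-23 through 2023-02-23, 2023-02-25 through 2023-02-26.
2023-02-05 through 2023-02-10: entirely removed.
2023-02-17 through 2023-02-21: nothing removed.

2023-02-17 through 2023-02-21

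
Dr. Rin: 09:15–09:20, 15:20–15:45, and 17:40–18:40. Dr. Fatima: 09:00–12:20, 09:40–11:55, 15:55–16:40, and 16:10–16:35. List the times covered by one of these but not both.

09:00–09:15, 09:20–12:20, 15:20–15:45, 15:55–16:40, 17:40–18:40

B, merged: 09:00–12:20, 15:55–16:40.
Only in the first: 15:20–15:45, 17:40–18:40.
Only in the second: 09:00–09:15, 09:20–12:20, 15:55–16:40.
Together these are the periods covered by exactly one.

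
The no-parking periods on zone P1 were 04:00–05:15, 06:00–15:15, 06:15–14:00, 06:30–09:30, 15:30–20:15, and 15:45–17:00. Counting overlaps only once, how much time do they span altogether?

Merged: 04:00-05:15, 06:00-15:15, 15:30-20:15.
Lengths: 1 h 15 min + 9 h 15 min + 4 h 45 min = 15 h 15 min.

15 h 15 min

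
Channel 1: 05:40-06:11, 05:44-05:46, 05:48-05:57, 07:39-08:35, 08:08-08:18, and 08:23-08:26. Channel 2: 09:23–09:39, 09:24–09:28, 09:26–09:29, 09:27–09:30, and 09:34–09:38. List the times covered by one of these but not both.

First set merges to 05:40–06:11, 07:39–08:35.
Second set merges to 09:23–09:39.
A but not B: 05:40–06:11, 07:39–08:35.
B but not A: 09:23–09:39.
Combining gives A △ B.

05:40–06:11, 07:39–08:35, 09:23–09:39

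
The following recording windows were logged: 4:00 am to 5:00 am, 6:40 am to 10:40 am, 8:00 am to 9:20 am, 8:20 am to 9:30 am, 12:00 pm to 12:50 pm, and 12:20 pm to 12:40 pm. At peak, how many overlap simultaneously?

3

At 8:20 am, 3 of the intervals are simultaneously active.
No point has more.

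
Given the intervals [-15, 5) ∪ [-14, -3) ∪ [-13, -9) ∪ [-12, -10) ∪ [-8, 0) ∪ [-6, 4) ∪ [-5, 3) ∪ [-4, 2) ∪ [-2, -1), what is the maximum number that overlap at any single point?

At -4, 6 of the intervals are simultaneously active.
No point has more.

6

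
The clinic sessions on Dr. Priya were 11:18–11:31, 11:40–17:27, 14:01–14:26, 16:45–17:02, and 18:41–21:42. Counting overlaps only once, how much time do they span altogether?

Merged: 11:18-11:31, 11:40-17:27, 18:41-21:42.
Lengths: 13 min + 5 h 47 min + 3 h 1 min = 9 h 1 min.

9 h 1 min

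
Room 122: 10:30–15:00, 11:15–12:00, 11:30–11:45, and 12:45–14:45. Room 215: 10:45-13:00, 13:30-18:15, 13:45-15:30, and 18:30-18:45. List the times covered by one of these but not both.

10:30–10:45, 13:00–13:30, 15:00–18:15, 18:30–18:45

A, merged: 10:30–15:00.
B, merged: 10:45–13:00, 13:30–18:15, 18:30–18:45.
A \ B = 10:30–10:45, 13:00–13:30.
B \ A = 15:00–18:15, 18:30–18:45.
Union of the two gives the symmetric difference.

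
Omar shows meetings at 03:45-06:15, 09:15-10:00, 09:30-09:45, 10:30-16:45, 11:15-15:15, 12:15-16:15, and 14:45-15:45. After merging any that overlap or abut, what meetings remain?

09:15-10:00 is disjoint → start new block.
09:30-09:45 overlaps/touches 09:15-10:00 → extend to 09:15-10:00.
10:30-16:45 is disjoint → start new block.
11:15-15:15 overlaps/touches 10:30-16:45 → extend to 10:30-16:45.
12:15-16:15 overlaps/touches 10:30-16:45 → extend to 10:30-16:45.
14:45-15:45 overlaps/touches 10:30-16:45 → extend to 10:30-16:45.

03:45-06:15, 09:15-10:00, 10:30-16:45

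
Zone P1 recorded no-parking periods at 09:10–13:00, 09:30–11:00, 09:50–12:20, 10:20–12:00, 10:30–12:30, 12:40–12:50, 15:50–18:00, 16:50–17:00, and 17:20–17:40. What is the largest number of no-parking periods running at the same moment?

Sweep endpoints in order; track running count of active intervals.
Peak of 5 reached at 10:30.

5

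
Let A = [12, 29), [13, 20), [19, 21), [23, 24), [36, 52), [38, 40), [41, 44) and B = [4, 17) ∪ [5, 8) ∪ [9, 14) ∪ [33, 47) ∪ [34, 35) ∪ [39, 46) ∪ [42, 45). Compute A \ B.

Merge the first list: [12, 29), [36, 52).
Merge the second list: [4, 17), [33, 47).
[12, 29) \ B = [17, 29).
[36, 52) \ B = [47, 52).

[17, 29) ∪ [47, 52)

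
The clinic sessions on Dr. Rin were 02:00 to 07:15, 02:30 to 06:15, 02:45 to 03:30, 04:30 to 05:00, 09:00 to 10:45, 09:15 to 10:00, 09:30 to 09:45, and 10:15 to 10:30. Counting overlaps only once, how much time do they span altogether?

7 h

Merged: 02:00–07:15, 09:00–10:45.
Lengths: 5 h 15 min + 1 h 45 min = 7 h.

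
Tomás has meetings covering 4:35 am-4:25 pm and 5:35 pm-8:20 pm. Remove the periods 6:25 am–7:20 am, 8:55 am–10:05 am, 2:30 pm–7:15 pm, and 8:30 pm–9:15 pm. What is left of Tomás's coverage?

4:35 am-6:25 am, 7:20 am-8:55 am, 10:05 am-2:30 pm, 7:15 pm-8:20 pm

4:35 am-4:25 pm \ B = 4:35 am-6:25 am, 7:20 am-8:55 am, 10:05 am-2:30 pm.
5:35 pm-8:20 pm \ B = 7:15 pm-8:20 pm.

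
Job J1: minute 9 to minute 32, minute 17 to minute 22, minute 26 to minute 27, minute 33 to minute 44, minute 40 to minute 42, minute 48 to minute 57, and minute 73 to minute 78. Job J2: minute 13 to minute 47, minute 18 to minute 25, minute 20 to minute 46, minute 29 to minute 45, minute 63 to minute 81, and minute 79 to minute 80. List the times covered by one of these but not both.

minute 9 to minute 13, minute 32 to minute 33, minute 44 to minute 47, minute 48 to minute 57, minute 63 to minute 73, minute 78 to minute 81

A, merged: minute 9 to minute 32, minute 33 to minute 44, minute 48 to minute 57, minute 73 to minute 78.
B, merged: minute 13 to minute 47, minute 63 to minute 81.
A but not B: minute 9 to minute 13, minute 48 to minute 57.
B but not A: minute 32 to minute 33, minute 44 to minute 47, minute 63 to minute 73, minute 78 to minute 81.
Combining gives A △ B.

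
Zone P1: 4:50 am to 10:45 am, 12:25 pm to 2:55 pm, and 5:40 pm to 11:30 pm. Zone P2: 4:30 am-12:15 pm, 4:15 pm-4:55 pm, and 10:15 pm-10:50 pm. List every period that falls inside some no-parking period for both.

4:50 am–10:45 am meets the second set on 4:50 am–10:45 am.
12:25 pm–2:55 pm: no overlap with the second set.
5:40 pm–11:30 pm meets the second set on 10:15 pm–10:50 pm.

4:50 am–10:45 am, 10:15 pm–10:50 pm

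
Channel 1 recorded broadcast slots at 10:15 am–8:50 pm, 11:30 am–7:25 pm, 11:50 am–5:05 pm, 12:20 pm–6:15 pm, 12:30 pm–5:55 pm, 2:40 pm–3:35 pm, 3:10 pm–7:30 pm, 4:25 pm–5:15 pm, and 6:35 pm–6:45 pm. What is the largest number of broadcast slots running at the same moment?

Walk the sorted start/end points keeping a running depth.
The depth first hits 7 at 3:10 pm.

7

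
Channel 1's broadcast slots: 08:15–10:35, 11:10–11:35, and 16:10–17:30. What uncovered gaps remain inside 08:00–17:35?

After merging, the occupied span is 08:15–10:35, 11:10–11:35, 16:10–17:30.
Complement within 08:00–17:35: 08:00–08:15, 10:35–11:10, 11:35–16:10, 17:30–17:35.

08:00–08:15, 10:35–11:10, 11:35–16:10, 17:30–17:35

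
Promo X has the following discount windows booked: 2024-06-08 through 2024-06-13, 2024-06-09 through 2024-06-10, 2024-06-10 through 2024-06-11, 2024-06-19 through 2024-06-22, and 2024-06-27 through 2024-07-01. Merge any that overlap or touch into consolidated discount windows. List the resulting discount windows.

2024-06-09 through 2024-06-10 overlaps/touches 2024-06-08 through 2024-06-13 → extend to 2024-06-08 through 2024-06-13.
2024-06-10 through 2024-06-11 overlaps/touches 2024-06-08 through 2024-06-13 → extend to 2024-06-08 through 2024-06-13.
2024-06-19 through 2024-06-22 is disjoint → start new block.
2024-06-27 through 2024-07-01 is disjoint → start new block.

2024-06-08 through 2024-06-13, 2024-06-19 through 2024-06-22, 2024-06-27 through 2024-07-01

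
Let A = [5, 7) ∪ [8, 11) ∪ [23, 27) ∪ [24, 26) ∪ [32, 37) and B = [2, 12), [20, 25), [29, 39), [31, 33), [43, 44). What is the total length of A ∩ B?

A, merged: [5, 7), [8, 11), [23, 27), [32, 37).
B, merged: [2, 12), [20, 25), [29, 39), [43, 44).
A ∩ B = [5, 7), [8, 11), [23, 25), [32, 37).
Total: 2 + 3 + 2 + 5 = 12.

12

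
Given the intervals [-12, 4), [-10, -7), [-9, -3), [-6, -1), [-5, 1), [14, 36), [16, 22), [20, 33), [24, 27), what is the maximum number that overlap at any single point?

Walk the sorted start/end points keeping a running depth.
The depth first hits 4 at -5.

4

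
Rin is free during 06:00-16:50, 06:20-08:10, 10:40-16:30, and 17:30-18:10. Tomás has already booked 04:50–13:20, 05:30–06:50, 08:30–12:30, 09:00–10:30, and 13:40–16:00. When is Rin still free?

A, merged: 06:00-16:50, 17:30-18:10.
B, merged: 04:50-13:20, 13:40-16:00.
06:00-16:50 with B removed leaves 13:20-13:40, 16:00-16:50.
17:30-18:10 is untouched.

13:20-13:40, 16:00-16:50, 17:30-18:10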